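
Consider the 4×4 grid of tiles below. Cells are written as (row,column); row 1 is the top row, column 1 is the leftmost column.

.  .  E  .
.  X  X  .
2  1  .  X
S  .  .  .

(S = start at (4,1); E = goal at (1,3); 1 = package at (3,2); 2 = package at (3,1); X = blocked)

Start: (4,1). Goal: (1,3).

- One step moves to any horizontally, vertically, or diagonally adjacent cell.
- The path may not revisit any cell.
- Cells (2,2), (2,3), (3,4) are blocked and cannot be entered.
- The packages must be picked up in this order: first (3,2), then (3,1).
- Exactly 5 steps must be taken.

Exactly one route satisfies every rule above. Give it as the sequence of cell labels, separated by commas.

(4,1), (3,2), (3,1), (2,1), (1,2), (1,3)

The waypoints must appear in the order (3,2), (3,1), with no cell reused.
Route from (4,1): up-right 1 to (3,2), left 1 to (3,1), up 1 to (2,1), up-right 1 to (1,2), right 1 to (1,3) — 5 moves in all.
Check: order respected (1 at step 1, 2 at step 2); 5 moves as required.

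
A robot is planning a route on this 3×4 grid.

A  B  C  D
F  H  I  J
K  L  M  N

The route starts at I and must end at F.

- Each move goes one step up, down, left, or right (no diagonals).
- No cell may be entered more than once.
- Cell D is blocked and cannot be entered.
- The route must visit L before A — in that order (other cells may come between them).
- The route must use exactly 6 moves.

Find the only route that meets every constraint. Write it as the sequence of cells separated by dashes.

The waypoints must appear in the order L, A, with no cell reused.
Route from I: down 1 to M, left 1 to L, up 2 to B, left 1 to A, down 1 to F — 6 moves in all.
Check: order respected (L at step 2, A at step 5); 6 moves as required.

I - M - L - H - B - A - F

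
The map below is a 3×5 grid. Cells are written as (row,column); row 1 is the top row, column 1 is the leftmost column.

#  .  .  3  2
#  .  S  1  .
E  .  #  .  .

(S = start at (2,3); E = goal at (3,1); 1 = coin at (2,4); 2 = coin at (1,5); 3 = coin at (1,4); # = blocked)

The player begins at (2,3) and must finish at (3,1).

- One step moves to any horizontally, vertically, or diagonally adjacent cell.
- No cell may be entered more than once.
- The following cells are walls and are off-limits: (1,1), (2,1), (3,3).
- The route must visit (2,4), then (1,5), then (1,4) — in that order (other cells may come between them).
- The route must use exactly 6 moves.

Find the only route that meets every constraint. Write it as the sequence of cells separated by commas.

The waypoints must appear in the order (2,4), (1,5), (1,4), with no cell reused.
Route from (2,3): right to (2,4), up-right to (1,5), 2× left (reaching (1,3)), 2× down-left (reaching (3,1)) — 6 moves in all.
Check: order respected (1 at step 1, 2 at step 2, 3 at step 3); 6 moves as required.

(2,3), (2,4), (1,5), (1,4), (1,3), (2,2), (3,1)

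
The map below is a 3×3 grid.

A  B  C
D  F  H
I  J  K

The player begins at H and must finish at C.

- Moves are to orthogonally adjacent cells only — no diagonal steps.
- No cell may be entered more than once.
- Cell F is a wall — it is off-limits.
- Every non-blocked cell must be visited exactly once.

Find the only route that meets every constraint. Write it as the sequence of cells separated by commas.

Need to visit all 8 open cells exactly once, starting at H and ending at C.
Cell D has only two open neighbours (A and I), so the path must pass straight through it: one of those is the cell it's entered from and the other is where it exits.
Route from H: down to K, 2× left (reaching I), 2× up (reaching A), 2× right (reaching C) — 7 moves in all.
Check: all 8 open cells covered.

H, K, J, I, D, A, B, C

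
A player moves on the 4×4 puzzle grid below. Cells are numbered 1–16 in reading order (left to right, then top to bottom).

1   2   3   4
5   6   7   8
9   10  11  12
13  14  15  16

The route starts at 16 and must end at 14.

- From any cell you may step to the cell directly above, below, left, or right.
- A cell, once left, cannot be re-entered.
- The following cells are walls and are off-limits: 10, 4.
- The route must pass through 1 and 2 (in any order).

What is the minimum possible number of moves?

10

Any route passes through 1 and 2 in some order between 16 and 14. Summing Manhattan distances along each leg and taking the cheapest ordering (16 → 2 → 1 → 14) gives a lower bound of 5 + 1 + 4 = 10 moves.
A route of 10 moves achieves this: 16 → 12 → 8 → 7 → 3 → 2 → 1 → 5 → 9 → 13 → 14.
Since 10 matches the lower bound, it is optimal.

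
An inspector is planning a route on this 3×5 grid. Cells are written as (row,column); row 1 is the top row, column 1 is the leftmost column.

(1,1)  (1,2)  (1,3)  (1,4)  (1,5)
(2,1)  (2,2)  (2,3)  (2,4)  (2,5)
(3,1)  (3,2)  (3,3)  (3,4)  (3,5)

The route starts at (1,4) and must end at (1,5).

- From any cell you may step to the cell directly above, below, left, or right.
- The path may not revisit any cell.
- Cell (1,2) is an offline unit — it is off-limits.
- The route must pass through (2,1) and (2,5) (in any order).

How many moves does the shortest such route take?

Any route passes through (2,1) and (2,5) in some order between (1,4) and (1,5). Summing Manhattan distances along each leg and taking the cheapest ordering ((1,4) → (2,1) → (2,5) → (1,5)) gives a lower bound of 4 + 4 + 1 = 9 moves.
The shortest route satisfying every rule uses 11 moves: (1,4) → (2,4) → (2,3) → (2,2) → (2,1) → (3,1) → (3,2) → (3,3) → (3,4) → (3,5) → (2,5) → (1,5).
The bound of 9 isn't tight here; checking systematically, no route of length 9 through 10 satisfies every constraint, so 11 is the minimum.

11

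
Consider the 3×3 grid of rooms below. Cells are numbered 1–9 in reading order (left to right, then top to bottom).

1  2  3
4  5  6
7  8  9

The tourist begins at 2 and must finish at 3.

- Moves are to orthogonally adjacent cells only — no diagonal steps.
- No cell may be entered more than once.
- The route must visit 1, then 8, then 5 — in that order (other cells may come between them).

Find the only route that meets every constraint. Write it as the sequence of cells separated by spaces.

2 1 4 7 8 5 6 3

The waypoints must appear in the order 1, 8, 5, with no cell reused.
Route from 2: left 1 to 1, down 2 to 7, right 1 to 8, up 1 to 5, right 1 to 6, up 1 to 3 — 7 moves in all.
Check: order respected (1 at step 1, 8 at step 4, 5 at step 5).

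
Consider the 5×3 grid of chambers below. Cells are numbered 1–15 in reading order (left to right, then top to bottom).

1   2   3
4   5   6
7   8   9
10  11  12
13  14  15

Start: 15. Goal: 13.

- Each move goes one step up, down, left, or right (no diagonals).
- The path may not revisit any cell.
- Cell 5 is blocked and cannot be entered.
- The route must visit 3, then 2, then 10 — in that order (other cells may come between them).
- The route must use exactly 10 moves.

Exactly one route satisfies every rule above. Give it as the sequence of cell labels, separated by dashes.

15 - 12 - 9 - 6 - 3 - 2 - 1 - 4 - 7 - 10 - 13

The waypoints must appear in the order 3, 2, 10, with no cell reused.
Route from 15: 4× up (reaching 3), 2× left (reaching 1), 4× down (reaching 13) — 10 moves in all.
Check: order respected (3 at step 4, 2 at step 5, 10 at step 9); 10 moves as required.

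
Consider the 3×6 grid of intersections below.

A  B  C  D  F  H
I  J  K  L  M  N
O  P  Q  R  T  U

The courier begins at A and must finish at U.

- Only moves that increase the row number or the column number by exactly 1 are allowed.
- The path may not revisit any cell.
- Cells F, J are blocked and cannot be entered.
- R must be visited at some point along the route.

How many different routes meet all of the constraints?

A right/down-only route from A to U makes exactly 2 down-moves and 5 right-moves in some order.
With no other constraints that would be C(7,2) = 21 routes.
Split at R and multiply the segment counts (each segment already excludes blocked cells): A→R: 4; R→U: 1; product = 4.
That gives 4 routes.

4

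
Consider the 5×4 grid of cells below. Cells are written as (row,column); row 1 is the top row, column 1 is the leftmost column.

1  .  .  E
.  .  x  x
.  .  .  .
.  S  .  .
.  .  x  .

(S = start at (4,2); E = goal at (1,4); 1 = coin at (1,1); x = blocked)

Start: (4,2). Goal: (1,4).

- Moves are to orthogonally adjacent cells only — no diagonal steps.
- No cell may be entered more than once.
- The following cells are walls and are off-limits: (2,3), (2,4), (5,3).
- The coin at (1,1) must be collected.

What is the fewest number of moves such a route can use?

Any route passes through (1,1) somewhere between (4,2) and (1,4). Summing Manhattan distances along the two legs ((4,2) → (1,1) → (1,4)) gives a lower bound of 4 + 3 = 7 moves.
A route of 7 moves achieves this: (4,2) → (3,2) → (2,2) → (2,1) → (1,1) → (1,2) → (1,3) → (1,4).
Since 7 matches the lower bound, it is optimal.

7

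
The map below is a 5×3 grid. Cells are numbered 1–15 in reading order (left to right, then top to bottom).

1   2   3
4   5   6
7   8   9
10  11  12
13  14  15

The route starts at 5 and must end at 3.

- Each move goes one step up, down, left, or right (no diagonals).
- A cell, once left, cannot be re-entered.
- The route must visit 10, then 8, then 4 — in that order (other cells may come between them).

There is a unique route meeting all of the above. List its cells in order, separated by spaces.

5 6 9 12 15 14 13 10 11 8 7 4 1 2 3

The waypoints must appear in the order 10, 8, 4, with no cell reused.
Route from 5: right 1 to 6, down 3 to 15, left 2 to 13, up 1 to 10, right 1 to 11, up 1 to 8, left 1 to 7, up 2 to 1, right 2 to 3 — 14 moves in all.
Check: order respected (10 at step 7, 8 at step 9, 4 at step 11).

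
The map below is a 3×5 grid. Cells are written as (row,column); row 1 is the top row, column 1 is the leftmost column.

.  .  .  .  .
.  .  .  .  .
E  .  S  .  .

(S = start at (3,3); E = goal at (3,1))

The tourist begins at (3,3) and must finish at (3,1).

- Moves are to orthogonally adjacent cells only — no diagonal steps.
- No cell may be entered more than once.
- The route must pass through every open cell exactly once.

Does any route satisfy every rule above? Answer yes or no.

One route that works: (3,3) → (2,3) → (2,4) → (3,4) → (3,5) → (2,5) → (1,5) → (1,4) → (1,3) → (1,2) → (1,1) → (2,1) → (2,2) → (3,2) → (3,1).

yes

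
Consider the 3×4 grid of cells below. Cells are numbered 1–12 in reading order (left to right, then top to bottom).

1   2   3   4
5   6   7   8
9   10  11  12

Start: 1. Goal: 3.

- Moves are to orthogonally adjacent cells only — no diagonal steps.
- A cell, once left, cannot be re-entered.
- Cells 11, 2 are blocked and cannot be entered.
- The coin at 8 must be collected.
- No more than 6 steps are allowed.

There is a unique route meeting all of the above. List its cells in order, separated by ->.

1 -> 5 -> 6 -> 7 -> 8 -> 4 -> 3

The 6-move cap with required stops at 8 leaves no slack for detours.
Route from 1: down 1 to 5, right 3 to 8, up 1 to 4, left 1 to 3 — 6 moves in all.
Check: all required cells visited; 6 ≤ 6 moves.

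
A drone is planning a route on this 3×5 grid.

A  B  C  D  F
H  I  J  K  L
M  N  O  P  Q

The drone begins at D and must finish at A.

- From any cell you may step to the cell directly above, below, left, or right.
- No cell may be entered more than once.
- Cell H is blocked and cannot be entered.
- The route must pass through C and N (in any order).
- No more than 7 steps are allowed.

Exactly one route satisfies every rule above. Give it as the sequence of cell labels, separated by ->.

The budget equals the shortest possible length, so every move has to be on a shortest route through the required cells.
Route from D: left to C, 2× down (reaching O), left to N, 2× up (reaching B), left to A — 7 moves in all.
Check: all required cells visited; 7 ≤ 7 moves.

D -> C -> J -> O -> N -> I -> B -> A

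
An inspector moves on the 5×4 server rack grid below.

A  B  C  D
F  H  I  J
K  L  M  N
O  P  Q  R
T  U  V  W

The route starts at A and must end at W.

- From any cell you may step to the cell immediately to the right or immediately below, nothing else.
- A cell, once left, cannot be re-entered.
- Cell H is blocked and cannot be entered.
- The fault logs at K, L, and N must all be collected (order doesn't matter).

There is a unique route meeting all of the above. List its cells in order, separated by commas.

A, F, K, L, M, N, R, W

Moves only go right or down, so the column and row indices never decrease.
Route from A: down 2 to K, right 3 to N, down 2 to W — 7 moves in all.
Check: all required cells visited.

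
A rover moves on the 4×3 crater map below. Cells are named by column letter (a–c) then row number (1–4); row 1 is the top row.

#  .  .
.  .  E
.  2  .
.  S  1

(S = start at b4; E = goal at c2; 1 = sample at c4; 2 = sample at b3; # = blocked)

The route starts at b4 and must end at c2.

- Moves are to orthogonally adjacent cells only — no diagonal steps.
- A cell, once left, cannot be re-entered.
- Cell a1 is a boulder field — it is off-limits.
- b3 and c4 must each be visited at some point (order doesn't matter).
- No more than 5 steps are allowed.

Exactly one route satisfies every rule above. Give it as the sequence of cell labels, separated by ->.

b4 -> c4 -> c3 -> b3 -> b2 -> c2

Any route must reach b3 and c4 and still end at c2 within 5 moves, so the order of the required stops is forced.
Route from b4: right 1 to c4, up 1 to c3, left 1 to b3, up 1 to b2, right 1 to c2 — 5 moves in all.
Check: all required cells visited; 5 ≤ 5 moves.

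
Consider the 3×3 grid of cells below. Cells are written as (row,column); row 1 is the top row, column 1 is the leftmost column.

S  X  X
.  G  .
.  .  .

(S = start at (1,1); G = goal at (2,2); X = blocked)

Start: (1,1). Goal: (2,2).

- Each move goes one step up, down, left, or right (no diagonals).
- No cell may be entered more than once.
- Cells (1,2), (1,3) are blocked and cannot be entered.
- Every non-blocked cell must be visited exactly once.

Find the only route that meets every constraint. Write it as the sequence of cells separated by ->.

Need to visit all 7 open cells exactly once, starting at (1,1) and ending at (2,2).
Cell (2,3) has only two open neighbours ((3,3) and (2,2)), so the path must pass straight through it: one of those is the cell it's entered from and the other is where it exits.
Route from (1,1): 2× down (reaching (3,1)), 2× right (reaching (3,3)), up to (2,3), left to (2,2) — 6 moves in all.
Check: all 7 open cells covered.

(1,1) -> (2,1) -> (3,1) -> (3,2) -> (3,3) -> (2,3) -> (2,2)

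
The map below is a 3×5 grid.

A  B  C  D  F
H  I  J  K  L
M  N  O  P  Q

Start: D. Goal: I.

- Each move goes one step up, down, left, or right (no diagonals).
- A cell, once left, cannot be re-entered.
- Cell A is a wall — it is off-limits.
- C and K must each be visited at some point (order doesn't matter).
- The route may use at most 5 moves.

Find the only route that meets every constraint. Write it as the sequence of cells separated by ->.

The 5-move cap with required stops at C, K leaves no slack for detours.
Route from D: down to K, left to J, up to C, left to B, down to I — 5 moves in all.
Check: all required cells visited; 5 ≤ 5 moves.

D -> K -> J -> C -> B -> I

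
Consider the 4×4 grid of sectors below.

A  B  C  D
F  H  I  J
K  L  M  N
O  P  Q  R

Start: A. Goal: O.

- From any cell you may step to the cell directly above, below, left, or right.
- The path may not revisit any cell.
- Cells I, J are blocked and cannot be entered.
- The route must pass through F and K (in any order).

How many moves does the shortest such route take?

Any route passes through F and K in some order between A and O. Summing Manhattan distances along each leg and taking the cheapest ordering (A → F → K → O) gives a lower bound of 1 + 1 + 1 = 3 moves.
A route of 3 moves achieves this: A → F → K → O.
Since 3 matches the lower bound, it is optimal.

3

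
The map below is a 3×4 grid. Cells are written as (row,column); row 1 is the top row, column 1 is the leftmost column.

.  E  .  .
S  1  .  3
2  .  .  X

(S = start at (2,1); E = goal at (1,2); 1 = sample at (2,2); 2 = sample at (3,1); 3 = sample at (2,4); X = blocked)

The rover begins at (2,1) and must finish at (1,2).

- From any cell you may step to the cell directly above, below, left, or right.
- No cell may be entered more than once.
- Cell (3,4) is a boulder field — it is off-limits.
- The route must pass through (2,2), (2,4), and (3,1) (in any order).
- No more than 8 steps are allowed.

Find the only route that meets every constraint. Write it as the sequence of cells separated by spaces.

(2,1) (3,1) (3,2) (2,2) (2,3) (2,4) (1,4) (1,3) (1,2)

Any route must reach (2,2), (2,4), and (3,1) and still end at (1,2) within 8 moves, so the order of the required stops is forced.
Route from (2,1): down to (3,1), right to (3,2), up to (2,2), 2× right (reaching (2,4)), up to (1,4), 2× left (reaching (1,2)) — 8 moves in all.
Check: all required cells visited; 8 ≤ 8 moves.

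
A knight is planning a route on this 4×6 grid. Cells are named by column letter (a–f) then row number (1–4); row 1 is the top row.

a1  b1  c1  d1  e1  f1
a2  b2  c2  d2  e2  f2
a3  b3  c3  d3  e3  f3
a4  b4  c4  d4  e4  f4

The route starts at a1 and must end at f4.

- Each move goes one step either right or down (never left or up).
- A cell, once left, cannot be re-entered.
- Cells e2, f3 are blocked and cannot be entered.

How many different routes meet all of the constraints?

A right/down-only route from a1 to f4 makes exactly 3 down-moves and 5 right-moves in some order.
With no other constraints that would be C(8,3) = 56 routes.
Subtract routes through each blocked cell (inclusion–exclusion for overlaps): − through e2: 15 − through f3: 21 + through e2&f3: 10 → 30.
That gives 30 routes.

30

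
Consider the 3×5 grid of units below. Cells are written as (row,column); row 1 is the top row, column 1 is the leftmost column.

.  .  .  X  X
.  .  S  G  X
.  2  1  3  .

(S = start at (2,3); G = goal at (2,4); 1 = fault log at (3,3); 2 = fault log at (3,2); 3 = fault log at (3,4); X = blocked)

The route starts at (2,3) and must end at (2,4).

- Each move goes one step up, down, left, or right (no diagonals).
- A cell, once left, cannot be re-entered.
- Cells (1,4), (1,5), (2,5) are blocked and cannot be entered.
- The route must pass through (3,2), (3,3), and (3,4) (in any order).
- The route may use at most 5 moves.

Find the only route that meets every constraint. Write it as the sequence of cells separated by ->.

The 5-move cap with required stops at (3,2), (3,3), (3,4) leaves no slack for detours.
Route from (2,3): left 1 to (2,2), down 1 to (3,2), right 2 to (3,4), up 1 to (2,4) — 5 moves in all.
Check: all required cells visited; 5 ≤ 5 moves.

(2,3) -> (2,2) -> (3,2) -> (3,3) -> (3,4) -> (2,4)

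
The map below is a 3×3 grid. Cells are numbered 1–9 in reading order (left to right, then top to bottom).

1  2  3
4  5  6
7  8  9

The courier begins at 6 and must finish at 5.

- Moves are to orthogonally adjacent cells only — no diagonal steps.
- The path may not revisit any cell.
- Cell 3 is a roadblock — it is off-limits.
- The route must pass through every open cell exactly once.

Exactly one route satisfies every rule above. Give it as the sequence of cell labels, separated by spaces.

Need to visit all 8 open cells exactly once, starting at 6 and ending at 5.
Cell 9 has only two open neighbours (6 and 8), so the path must pass straight through it: one of those is the cell it's entered from and the other is where it exits.
Route from 6: down to 9, 2× left (reaching 7), 2× up (reaching 1), right to 2, down to 5 — 7 moves in all.
Check: all 8 open cells covered.

6 9 8 7 4 1 2 5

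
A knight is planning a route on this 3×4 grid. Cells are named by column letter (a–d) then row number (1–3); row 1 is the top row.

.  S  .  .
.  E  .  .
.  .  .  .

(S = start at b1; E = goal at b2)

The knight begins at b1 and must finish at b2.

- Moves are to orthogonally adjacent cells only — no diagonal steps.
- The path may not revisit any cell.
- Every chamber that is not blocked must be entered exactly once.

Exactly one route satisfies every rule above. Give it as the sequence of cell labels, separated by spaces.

Need to visit all 12 open cells exactly once, starting at b1 and ending at b2.
Route from b1: left 1 to a1, down 2 to a3, right 3 to d3, up 2 to d1, left 1 to c1, down 1 to c2, left 1 to b2 — 11 moves in all.
Check: all 12 open cells covered.

b1 a1 a2 a3 b3 c3 d3 d2 d1 c1 c2 b2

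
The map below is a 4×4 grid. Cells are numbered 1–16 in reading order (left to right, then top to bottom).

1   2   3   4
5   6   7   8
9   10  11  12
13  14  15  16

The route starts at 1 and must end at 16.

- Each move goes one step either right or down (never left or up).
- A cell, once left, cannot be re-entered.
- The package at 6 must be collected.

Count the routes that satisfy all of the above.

12

A right/down-only route from 1 to 16 makes exactly 3 down-moves and 3 right-moves in some order.
With no other constraints that would be C(6,3) = 20 routes.
Split at 6 and multiply the segment counts: 1→6: 2; 6→16: 6; product = 12.
That gives 12 routes.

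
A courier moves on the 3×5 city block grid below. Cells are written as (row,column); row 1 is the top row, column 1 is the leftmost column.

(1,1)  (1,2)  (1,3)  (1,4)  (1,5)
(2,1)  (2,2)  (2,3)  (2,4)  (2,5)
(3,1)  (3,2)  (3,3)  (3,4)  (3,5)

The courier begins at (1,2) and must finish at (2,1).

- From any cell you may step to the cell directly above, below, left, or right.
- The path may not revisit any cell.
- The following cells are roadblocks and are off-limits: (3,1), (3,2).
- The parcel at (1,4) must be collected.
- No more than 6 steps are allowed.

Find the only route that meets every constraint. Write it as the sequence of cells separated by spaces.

(1,2) (1,3) (1,4) (2,4) (2,3) (2,2) (2,1)

Any route must reach (1,4) and still end at (2,1) within 6 moves, so the order of the required stops is forced.
Route from (1,2): 2× right (reaching (1,4)), down to (2,4), 3× left (reaching (2,1)) — 6 moves in all.
Check: all required cells visited; 6 ≤ 6 moves.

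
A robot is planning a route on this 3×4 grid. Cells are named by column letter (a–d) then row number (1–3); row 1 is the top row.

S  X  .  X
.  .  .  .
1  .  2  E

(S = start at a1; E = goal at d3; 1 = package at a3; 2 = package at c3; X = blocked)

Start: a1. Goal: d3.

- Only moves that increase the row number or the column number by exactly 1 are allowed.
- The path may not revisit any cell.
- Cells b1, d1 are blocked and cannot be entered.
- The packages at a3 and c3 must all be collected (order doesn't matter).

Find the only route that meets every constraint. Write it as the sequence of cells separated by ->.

Moves only go right or down, so the column and row indices never decrease.
Route from a1: down 2 to a3, right 3 to d3 — 5 moves in all.
Check: all required cells visited.

a1 -> a2 -> a3 -> b3 -> c3 -> d3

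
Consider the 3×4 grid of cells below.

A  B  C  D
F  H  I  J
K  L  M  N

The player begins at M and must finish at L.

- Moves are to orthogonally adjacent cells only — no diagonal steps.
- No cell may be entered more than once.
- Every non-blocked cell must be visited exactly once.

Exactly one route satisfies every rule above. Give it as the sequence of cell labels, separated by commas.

M, N, J, D, C, I, H, B, A, F, K, L

Need to visit all 12 open cells exactly once, starting at M and ending at L.
Route from M: right 1 to N, up 2 to D, left 1 to C, down 1 to I, left 1 to H, up 1 to B, left 1 to A, down 2 to K, right 1 to L — 11 moves in all.
Check: all 12 open cells covered.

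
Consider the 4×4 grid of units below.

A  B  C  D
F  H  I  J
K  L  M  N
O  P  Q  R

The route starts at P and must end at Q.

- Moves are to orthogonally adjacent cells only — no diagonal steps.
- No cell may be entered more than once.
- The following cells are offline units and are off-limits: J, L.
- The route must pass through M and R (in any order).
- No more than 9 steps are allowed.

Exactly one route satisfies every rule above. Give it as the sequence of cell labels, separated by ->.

P -> O -> K -> F -> H -> I -> M -> N -> R -> Q

Any route must reach M and R and still end at Q within 9 moves, so the order of the required stops is forced.
Route from P: left to O, 2× up (reaching F), 2× right (reaching I), down to M, right to N, down to R, left to Q — 9 moves in all.
Check: all required cells visited; 9 ≤ 9 moves.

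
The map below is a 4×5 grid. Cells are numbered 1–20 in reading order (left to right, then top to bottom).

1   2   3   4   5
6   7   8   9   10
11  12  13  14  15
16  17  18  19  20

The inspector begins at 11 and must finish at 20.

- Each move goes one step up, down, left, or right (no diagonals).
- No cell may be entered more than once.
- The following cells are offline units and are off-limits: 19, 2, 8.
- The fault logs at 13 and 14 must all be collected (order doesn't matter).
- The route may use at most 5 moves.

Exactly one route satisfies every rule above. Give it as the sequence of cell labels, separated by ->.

The budget equals the shortest possible length, so every move has to be on a shortest route through the required cells.
Route from 11: 4× right (reaching 15), down to 20 — 5 moves in all.
Check: all required cells visited; 5 ≤ 5 moves.

11 -> 12 -> 13 -> 14 -> 15 -> 20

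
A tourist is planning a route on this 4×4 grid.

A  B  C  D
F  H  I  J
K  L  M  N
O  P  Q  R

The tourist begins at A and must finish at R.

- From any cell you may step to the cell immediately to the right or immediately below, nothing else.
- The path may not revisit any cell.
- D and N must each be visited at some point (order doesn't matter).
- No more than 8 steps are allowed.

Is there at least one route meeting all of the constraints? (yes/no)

One route that works: A → B → C → D → J → N → R.

yes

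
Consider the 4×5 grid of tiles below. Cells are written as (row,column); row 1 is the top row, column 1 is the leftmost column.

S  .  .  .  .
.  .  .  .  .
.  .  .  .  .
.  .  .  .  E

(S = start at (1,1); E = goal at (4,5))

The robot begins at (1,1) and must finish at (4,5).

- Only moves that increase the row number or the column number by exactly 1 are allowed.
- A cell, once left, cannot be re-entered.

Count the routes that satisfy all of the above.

A right/down-only route from (1,1) to (4,5) makes exactly 3 down-moves and 4 right-moves in some order.
With no other constraints that would be C(7,3) = 35 routes.
That gives 35 routes.

35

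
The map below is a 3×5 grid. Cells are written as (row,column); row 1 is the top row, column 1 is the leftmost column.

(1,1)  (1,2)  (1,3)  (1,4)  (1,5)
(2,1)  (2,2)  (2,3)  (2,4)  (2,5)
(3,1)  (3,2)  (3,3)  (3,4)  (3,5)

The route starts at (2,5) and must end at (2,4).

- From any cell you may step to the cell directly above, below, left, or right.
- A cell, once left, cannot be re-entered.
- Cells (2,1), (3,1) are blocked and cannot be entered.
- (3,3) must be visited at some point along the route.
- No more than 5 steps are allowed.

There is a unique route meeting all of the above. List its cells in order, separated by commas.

(2,5), (3,5), (3,4), (3,3), (2,3), (2,4)

Any route must reach (3,3) and still end at (2,4) within 5 moves, so the order of the required stops is forced.
Route from (2,5): down to (3,5), 2× left (reaching (3,3)), up to (2,3), right to (2,4) — 5 moves in all.
Check: all required cells visited; 5 ≤ 5 moves.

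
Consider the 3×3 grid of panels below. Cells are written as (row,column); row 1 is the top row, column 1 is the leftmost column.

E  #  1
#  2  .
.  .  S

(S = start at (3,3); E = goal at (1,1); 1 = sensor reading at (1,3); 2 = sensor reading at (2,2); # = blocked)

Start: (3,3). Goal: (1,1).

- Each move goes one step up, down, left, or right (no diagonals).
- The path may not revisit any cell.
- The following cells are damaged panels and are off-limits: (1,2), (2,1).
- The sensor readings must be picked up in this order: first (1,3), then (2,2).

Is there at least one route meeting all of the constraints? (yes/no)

no

The blocked cells wall (1,1) off from (3,3) completely — no sequence of moves reaches it at all, so no route can satisfy the rules.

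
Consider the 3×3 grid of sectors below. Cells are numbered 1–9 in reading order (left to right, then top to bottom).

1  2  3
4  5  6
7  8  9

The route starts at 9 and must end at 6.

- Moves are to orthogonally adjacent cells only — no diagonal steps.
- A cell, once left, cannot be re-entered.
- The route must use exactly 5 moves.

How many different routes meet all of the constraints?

2

Need simple routes of exactly 5 moves from 9 to 6 (Manhattan distance 1, so 2 moves are spent on a detour and 2 undoing it).
Enumerating: 9 8 5 2 3 6 | 9 8 7 4 5 6.
That gives 2 routes.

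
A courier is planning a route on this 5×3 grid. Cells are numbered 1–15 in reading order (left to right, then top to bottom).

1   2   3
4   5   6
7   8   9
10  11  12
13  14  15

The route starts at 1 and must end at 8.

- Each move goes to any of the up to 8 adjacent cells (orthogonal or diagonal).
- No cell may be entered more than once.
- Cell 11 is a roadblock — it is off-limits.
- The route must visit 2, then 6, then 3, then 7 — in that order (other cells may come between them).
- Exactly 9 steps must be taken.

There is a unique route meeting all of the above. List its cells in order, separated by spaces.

The waypoints must appear in the order 2, 6, 3, 7, with no cell reused.
Route from 1: right to 2, down-right to 6, up to 3, 2× down-left (reaching 7), down to 10, down-right to 14, up-right to 12, up-left to 8 — 9 moves in all.
Check: order respected (2 at step 1, 6 at step 2, 3 at step 3, 7 at step 5); 9 moves as required.

1 2 6 3 5 7 10 14 12 8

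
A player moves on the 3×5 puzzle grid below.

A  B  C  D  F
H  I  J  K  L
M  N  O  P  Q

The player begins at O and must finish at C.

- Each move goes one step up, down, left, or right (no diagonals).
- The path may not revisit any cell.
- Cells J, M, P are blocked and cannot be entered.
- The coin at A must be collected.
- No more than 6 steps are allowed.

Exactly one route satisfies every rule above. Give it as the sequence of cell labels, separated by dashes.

O - N - I - H - A - B - C

The 6-move cap with required stops at A leaves no slack for detours.
Route from O: left to N, up to I, left to H, up to A, 2× right (reaching C) — 6 moves in all.
Check: all required cells visited; 6 ≤ 6 moves.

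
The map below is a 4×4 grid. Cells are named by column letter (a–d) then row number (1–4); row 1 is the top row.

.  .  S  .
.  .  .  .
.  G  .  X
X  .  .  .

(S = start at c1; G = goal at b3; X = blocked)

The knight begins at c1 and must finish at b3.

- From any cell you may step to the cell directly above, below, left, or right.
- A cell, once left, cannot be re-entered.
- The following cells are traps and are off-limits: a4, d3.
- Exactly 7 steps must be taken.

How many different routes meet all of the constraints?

Need simple routes of exactly 7 moves from c1 to b3 (Manhattan distance 3, so 2 moves are spent on a detour and 2 undoing it).
Enumerating: c1 c2 b2 b1 a1 a2 a3 b3 | c1 b1 b2 c2 c3 c4 b4 b3 | c1 b1 a1 a2 b2 c2 c3 b3 | c1 d1 d2 c2 c3 c4 b4 b3 | c1 d1 d2 c2 b2 a2 a3 b3.
That gives 5 routes.

5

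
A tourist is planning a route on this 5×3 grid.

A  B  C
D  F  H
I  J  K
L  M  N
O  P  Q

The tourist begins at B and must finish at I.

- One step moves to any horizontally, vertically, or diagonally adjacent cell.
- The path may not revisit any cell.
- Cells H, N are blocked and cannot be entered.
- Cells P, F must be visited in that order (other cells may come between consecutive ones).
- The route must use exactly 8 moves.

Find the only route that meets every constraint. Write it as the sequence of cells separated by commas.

B, D, J, L, P, M, K, F, I

The waypoints must appear in the order P, F, with no cell reused.
Route from B: down-left 1 to D, down-right 1 to J, down-left 1 to L, down-right 1 to P, up 1 to M, up-right 1 to K, up-left 1 to F, down-left 1 to I — 8 moves in all.
Check: order respected (P at step 4, F at step 7); 8 moves as required.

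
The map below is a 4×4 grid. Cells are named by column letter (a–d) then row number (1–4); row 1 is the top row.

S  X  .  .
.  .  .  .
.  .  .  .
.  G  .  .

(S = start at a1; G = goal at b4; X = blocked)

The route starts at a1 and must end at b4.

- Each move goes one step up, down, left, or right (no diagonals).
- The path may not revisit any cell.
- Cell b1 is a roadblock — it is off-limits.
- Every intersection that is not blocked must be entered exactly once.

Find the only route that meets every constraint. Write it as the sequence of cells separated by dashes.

Need to visit all 15 open cells exactly once, starting at a1 and ending at b4.
Cell d4 has only two open neighbours (d3 and c4), so the path must pass straight through it: one of those is the cell it's entered from and the other is where it exits.
Route from a1: down 1 to a2, right 2 to c2, up 1 to c1, right 1 to d1, down 3 to d4, left 1 to c4, up 1 to c3, left 2 to a3, down 1 to a4, right 1 to b4 — 14 moves in all.
Check: all 15 open cells covered.

a1 - a2 - b2 - c2 - c1 - d1 - d2 - d3 - d4 - c4 - c3 - b3 - a3 - a4 - b4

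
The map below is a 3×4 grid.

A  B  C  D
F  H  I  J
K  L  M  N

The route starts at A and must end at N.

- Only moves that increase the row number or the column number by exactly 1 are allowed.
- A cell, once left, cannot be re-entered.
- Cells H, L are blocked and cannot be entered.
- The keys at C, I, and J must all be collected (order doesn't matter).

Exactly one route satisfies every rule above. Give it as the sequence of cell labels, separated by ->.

Moves only go right or down, so the column and row indices never decrease.
Route from A: right 2 to C, down 1 to I, right 1 to J, down 1 to N — 5 moves in all.
Check: all required cells visited.

A -> B -> C -> I -> J -> N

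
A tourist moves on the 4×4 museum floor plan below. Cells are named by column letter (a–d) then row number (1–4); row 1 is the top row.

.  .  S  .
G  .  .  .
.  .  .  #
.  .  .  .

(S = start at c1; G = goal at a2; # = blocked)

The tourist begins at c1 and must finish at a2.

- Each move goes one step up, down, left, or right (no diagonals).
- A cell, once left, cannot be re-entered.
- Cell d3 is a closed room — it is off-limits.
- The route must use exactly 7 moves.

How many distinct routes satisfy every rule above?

Need simple routes of exactly 7 moves from c1 to a2 (Manhattan distance 3, so 2 moves are spent on a detour and 2 undoing it).
Branch systematically from the start, pruning whenever the remaining move budget drops below the Manhattan distance to a2 or differs from it in parity. Grouping the completions by first move — via c2: 6; via b1: 2; via d1: 4 — and summing: 6 + 2 + 4 = 12.
That gives 12 routes.

12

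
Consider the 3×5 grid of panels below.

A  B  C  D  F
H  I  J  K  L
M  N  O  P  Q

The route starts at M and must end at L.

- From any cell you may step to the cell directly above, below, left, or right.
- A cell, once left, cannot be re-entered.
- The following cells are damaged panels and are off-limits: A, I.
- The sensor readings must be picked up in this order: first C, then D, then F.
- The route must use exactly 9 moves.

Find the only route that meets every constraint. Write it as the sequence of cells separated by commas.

M, N, O, P, K, J, C, D, F, L

The waypoints must appear in the order C, D, F, with no cell reused.
Route from M: 3× right (reaching P), up to K, left to J, up to C, 2× right (reaching F), down to L — 9 moves in all.
Check: order respected (C at step 6, D at step 7, F at step 8); 9 moves as required.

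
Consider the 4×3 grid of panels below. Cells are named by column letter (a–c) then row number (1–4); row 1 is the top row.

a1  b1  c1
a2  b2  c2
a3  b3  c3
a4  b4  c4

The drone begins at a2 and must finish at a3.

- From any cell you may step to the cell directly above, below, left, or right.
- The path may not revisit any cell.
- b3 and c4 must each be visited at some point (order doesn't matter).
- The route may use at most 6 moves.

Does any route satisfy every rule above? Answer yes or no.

no

Even ignoring the no-revisit rule, getting from a2 to a3, taking the cheapest ordering a2 → b3 → c4 → a3 needs at least 2 + 2 + 3 = 7 moves (Manhattan distance per leg), which exceeds the 6-move limit.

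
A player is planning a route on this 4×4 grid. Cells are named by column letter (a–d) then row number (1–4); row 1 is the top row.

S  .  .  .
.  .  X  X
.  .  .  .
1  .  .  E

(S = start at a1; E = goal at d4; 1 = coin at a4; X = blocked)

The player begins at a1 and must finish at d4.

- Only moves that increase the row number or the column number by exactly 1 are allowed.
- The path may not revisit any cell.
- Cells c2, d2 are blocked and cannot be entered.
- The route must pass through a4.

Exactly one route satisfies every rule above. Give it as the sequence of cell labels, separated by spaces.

a1 a2 a3 a4 b4 c4 d4

Moves only go right or down, so the column and row indices never decrease.
Route from a1: 3× down (reaching a4), 3× right (reaching d4) — 6 moves in all.
Check: all required cells visited.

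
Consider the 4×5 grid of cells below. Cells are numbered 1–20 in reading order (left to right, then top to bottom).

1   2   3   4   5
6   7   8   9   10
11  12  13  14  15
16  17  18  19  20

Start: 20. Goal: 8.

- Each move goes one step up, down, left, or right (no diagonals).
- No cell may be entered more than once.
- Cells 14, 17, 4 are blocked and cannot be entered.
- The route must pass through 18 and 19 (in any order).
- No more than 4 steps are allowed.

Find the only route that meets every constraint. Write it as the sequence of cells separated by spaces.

20 19 18 13 8

Any route must reach 18 and 19 and still end at 8 within 4 moves, so the order of the required stops is forced.
Route from 20: 2× left (reaching 18), 2× up (reaching 8) — 4 moves in all.
Check: all required cells visited; 4 ≤ 4 moves.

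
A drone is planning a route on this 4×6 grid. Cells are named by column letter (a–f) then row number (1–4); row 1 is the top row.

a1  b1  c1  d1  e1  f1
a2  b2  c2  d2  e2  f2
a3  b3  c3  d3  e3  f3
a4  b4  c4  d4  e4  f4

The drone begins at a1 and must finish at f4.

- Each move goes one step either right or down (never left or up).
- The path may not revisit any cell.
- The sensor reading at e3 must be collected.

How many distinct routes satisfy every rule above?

30

A right/down-only route from a1 to f4 makes exactly 3 down-moves and 5 right-moves in some order.
With no other constraints that would be C(8,3) = 56 routes.
Split at e3 and multiply the segment counts: a1→e3: 15; e3→f4: 2; product = 30.
That gives 30 routes.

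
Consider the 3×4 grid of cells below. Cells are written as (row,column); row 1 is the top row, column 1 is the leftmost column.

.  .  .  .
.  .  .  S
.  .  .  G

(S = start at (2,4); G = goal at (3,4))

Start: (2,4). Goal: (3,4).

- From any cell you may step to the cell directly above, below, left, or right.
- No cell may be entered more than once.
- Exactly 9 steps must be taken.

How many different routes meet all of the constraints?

9

Need simple routes of exactly 9 moves from (2,4) to (3,4) (Manhattan distance 1, so 4 moves are spent on a detour and 4 undoing it).
Branch systematically from the start, pruning whenever the remaining move budget drops below the Manhattan distance to (3,4) or differs from it in parity. Grouping the completions by first move — via (1,4): 5; via (2,3): 4 (no valid completion starts via (3,4)) — and summing: 5 + 4 = 9.
That gives 9 routes.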